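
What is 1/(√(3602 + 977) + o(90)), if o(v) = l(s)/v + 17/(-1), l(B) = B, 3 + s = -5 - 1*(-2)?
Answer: 3840/964739 + 225*√4579/964739 ≈ 0.019762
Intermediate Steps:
s = -6 (s = -3 + (-5 - 1*(-2)) = -3 + (-5 + 2) = -3 - 3 = -6)
o(v) = -17 - 6/v (o(v) = -6/v + 17/(-1) = -6/v + 17*(-1) = -6/v - 17 = -17 - 6/v)
1/(√(3602 + 977) + o(90)) = 1/(√(3602 + 977) + (-17 - 6/90)) = 1/(√4579 + (-17 - 6*1/90)) = 1/(√4579 + (-17 - 1/15)) = 1/(√4579 - 256/15) = 1/(-256/15 + √4579)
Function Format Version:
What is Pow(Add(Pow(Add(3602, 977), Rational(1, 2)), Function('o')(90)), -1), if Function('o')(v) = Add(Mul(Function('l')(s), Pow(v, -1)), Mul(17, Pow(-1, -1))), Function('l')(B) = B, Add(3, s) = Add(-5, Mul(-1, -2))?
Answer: Add(Rational(3840, 964739), Mul(Rational(225, 964739), Pow(4579, Rational(1, 2)))) ≈ 0.019762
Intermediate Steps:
s = -6 (s = Add(-3, Add(-5, Mul(-1, -2))) = Add(-3, Add(-5, 2)) = Add(-3, -3) = -6)
Function('o')(v) = Add(-17, Mul(-6, Pow(v, -1))) (Function('o')(v) = Add(Mul(-6, Pow(v, -1)), Mul(17, Pow(-1, -1))) = Add(Mul(-6, Pow(v, -1)), Mul(17, -1)) = Add(Mul(-6, Pow(v, -1)), -17) = Add(-17, Mul(-6, Pow(v, -1))))
Pow(Add(Pow(Add(3602, 977), Rational(1, 2)), Function('o')(90)), -1) = Pow(Add(Pow(Add(3602, 977), Rational(1, 2)), Add(-17, Mul(-6, Pow(90, -1)))), -1) = Pow(Add(Pow(4579, Rational(1, 2)), Add(-17, Mul(-6, Rational(1, 90)))), -1) = Pow(Add(Pow(4579, Rational(1, 2)), Add(-17, Rational(-1, 15))), -1) = Pow(Add(Pow(4579, Rational(1, 2)), Rational(-256, 15)), -1) = Pow(Add(Rational(-256, 15), Pow(4579, Rational(1, 2))), -1)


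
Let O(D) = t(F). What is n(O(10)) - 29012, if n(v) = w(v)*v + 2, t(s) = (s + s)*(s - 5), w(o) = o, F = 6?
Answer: -28866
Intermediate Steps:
t(s) = 2*s*(-5 + s) (t(s) = (2*s)*(-5 + s) = 2*s*(-5 + s))
O(D) = 12 (O(D) = 2*6*(-5 + 6) = 2*6*1 = 12)
n(v) = 2 + v² (n(v) = v*v + 2 = v² + 2 = 2 + v²)
n(O(10)) - 29012 = (2 + 12²) - 29012 = (2 + 144) - 29012 = 146 - 29012 = -28866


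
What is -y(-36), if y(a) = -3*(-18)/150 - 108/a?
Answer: -84/25 ≈ -3.3600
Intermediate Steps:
y(a) = 9/25 - 108/a (y(a) = 54*(1/150) - 108/a = 9/25 - 108/a)
-y(-36) = -(9/25 - 108/(-36)) = -(9/25 - 108*(-1/36)) = -(9/25 + 3) = -1*84/25 = -84/25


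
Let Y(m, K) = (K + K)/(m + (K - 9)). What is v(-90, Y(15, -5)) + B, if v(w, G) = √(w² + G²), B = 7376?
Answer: 7376 + 10*√82 ≈ 7466.6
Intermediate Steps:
Y(m, K) = 2*K/(-9 + K + m) (Y(m, K) = (2*K)/(m + (-9 + K)) = (2*K)/(-9 + K + m) = 2*K/(-9 + K + m))
v(w, G) = √(G² + w²)
v(-90, Y(15, -5)) + B = √((2*(-5)/(-9 - 5 + 15))² + (-90)²) + 7376 = √((2*(-5)/1)² + 8100) + 7376 = √((2*(-5)*1)² + 8100) + 7376 = √((-10)² + 8100) + 7376 = √(100 + 8100) + 7376 = √8200 + 7376 = 10*√82 + 7376 = 7376 + 10*√82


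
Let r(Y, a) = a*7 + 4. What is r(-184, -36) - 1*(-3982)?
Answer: 3734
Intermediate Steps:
r(Y, a) = 4 + 7*a (r(Y, a) = 7*a + 4 = 4 + 7*a)
r(-184, -36) - 1*(-3982) = (4 + 7*(-36)) - 1*(-3982) = (4 - 252) + 3982 = -248 + 3982 = 3734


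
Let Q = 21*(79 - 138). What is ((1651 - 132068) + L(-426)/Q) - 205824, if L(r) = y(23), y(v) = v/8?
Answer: -3332820815/9912 ≈ -3.3624e+5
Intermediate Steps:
Q = -1239 (Q = 21*(-59) = -1239)
y(v) = v/8 (y(v) = v*(⅛) = v/8)
L(r) = 23/8 (L(r) = (⅛)*23 = 23/8)
((1651 - 132068) + L(-426)/Q) - 205824 = ((1651 - 132068) + (23/8)/(-1239)) - 205824 = (-130417 + (23/8)*(-1/1239)) - 205824 = (-130417 - 23/9912) - 205824 = -1292693327/9912 - 205824 = -3332820815/9912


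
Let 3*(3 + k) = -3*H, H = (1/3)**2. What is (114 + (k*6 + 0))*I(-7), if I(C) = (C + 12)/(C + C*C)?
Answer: 715/63 ≈ 11.349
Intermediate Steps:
I(C) = (12 + C)/(C + C**2)
H = 1/9 (H = (1/3)**2 = 1/9 ≈ 0.11111)
k = -28/9 (k = -3 + (-3*1/9)/3 = -3 + (1/3)*(-1/3) = -3 - 1/9 = -28/9 ≈ -3.1111)
(114 + (k*6 + 0))*I(-7) = (114 + (-28/9*6 + 0))*((12 - 7)/((-7)*(1 - 7))) = (114 + (-56/3 + 0))*(-1/7*5/(-6)) = (114 - 56/3)*(-1/7*(-1/6)*5) = (286/3)*(5/42) = 715/63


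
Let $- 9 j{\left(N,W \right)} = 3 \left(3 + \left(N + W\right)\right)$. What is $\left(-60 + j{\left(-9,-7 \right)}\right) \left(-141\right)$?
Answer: $7849$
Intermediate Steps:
$j{\left(N,W \right)} = -1 - \frac{N}{3} - \frac{W}{3}$ ($j{\left(N,W \right)} = - \frac{3 \left(3 + \left(N + W\right)\right)}{9} = - \frac{3 \left(3 + N + W\right)}{9} = - \frac{9 + 3 N + 3 W}{9} = -1 - \frac{N}{3} - \frac{W}{3}$)
$\left(-60 + j{\left(-9,-7 \right)}\right) \left(-141\right) = \left(-60 - - \frac{13}{3}\right) \left(-141\right) = \left(-60 + \left(-1 + 3 + \frac{7}{3}\right)\right) \left(-141\right) = \left(-60 + \frac{13}{3}\right) \left(-141\right) = \left(- \frac{167}{3}\right) \left(-141\right) = 7849$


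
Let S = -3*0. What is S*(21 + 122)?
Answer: 0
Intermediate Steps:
S = 0
S*(21 + 122) = 0*(21 + 122) = 0*143 = 0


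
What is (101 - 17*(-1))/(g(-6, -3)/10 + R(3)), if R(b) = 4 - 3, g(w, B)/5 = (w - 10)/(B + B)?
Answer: 354/7 ≈ 50.571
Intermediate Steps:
g(w, B) = 5*(-10 + w)/(2*B) (g(w, B) = 5*((w - 10)/(B + B)) = 5*((-10 + w)/((2*B))) = 5*((-10 + w)*(1/(2*B))) = 5*((-10 + w)/(2*B)) = 5*(-10 + w)/(2*B))
R(b) = 1
(101 - 17*(-1))/(g(-6, -3)/10 + R(3)) = (101 - 17*(-1))/(((5/2)*(-10 - 6)/(-3))/10 + 1) = (101 + 17)/(((5/2)*(-⅓)*(-16))*(⅒) + 1) = 118/((40/3)*(⅒) + 1) = 118/(4/3 + 1) = 118/(7/3) = 118*(3/7) = 354/7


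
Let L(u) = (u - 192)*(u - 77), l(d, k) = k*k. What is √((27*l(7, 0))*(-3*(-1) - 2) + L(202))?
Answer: 25*√2 ≈ 35.355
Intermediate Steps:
l(d, k) = k²
L(u) = (-192 + u)*(-77 + u)
√((27*l(7, 0))*(-3*(-1) - 2) + L(202)) = √((27*0²)*(-3*(-1) - 2) + (14784 + 202² - 269*202)) = √((27*0)*(3 - 2) + (14784 + 40804 - 54338)) = √(0*1 + 1250) = √(0 + 1250) = √1250 = 25*√2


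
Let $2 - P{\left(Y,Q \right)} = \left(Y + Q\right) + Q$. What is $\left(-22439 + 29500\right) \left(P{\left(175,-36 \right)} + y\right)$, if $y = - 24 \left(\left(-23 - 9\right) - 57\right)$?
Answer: $14369135$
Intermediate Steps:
$P{\left(Y,Q \right)} = 2 - Y - 2 Q$ ($P{\left(Y,Q \right)} = 2 - \left(\left(Y + Q\right) + Q\right) = 2 - \left(\left(Q + Y\right) + Q\right) = 2 - \left(Y + 2 Q\right) = 2 - Y - 2 Q$)
$y = 2136$ ($y = - 24 \left(-32 - 57\right) = \left(-24\right) \left(-89\right) = 2136$)
$\left(-22439 + 29500\right) \left(P{\left(175,-36 \right)} + y\right) = \left(-22439 + 29500\right) \left(\left(2 - 175 - -72\right) + 2136\right) = 7061 \left(\left(2 - 175 + 72\right) + 2136\right) = 7061 \left(-101 + 2136\right) = 7061 \cdot 2035 = 14369135$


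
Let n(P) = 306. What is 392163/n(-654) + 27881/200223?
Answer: 8725398215/6807582 ≈ 1281.7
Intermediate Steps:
392163/n(-654) + 27881/200223 = 392163/306 + 27881/200223 = 392163*(1/306) + 27881*(1/200223) = 130721/102 + 27881/200223 = 8725398215/6807582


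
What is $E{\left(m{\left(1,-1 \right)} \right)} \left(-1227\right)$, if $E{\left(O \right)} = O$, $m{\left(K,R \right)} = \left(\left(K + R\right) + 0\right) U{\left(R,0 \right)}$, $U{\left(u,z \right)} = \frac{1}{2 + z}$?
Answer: $0$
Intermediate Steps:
$m{\left(K,R \right)} = \frac{K}{2} + \frac{R}{2}$ ($m{\left(K,R \right)} = \frac{\left(K + R\right) + 0}{2 + 0} = \frac{K + R}{2} = \left(K + R\right) \frac{1}{2} = \frac{K}{2} + \frac{R}{2}$)
$E{\left(m{\left(1,-1 \right)} \right)} \left(-1227\right) = \left(\frac{1}{2} \cdot 1 + \frac{1}{2} \left(-1\right)\right) \left(-1227\right) = \left(\frac{1}{2} - \frac{1}{2}\right) \left(-1227\right) = 0 \left(-1227\right) = 0$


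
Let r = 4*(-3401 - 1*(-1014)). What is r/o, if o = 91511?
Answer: -1364/13073 ≈ -0.10434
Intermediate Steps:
r = -9548 (r = 4*(-3401 + 1014) = 4*(-2387) = -9548)
r/o = -9548/91511 = -9548*1/91511 = -1364/13073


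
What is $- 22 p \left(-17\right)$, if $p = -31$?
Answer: $-11594$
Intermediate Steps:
$- 22 p \left(-17\right) = \left(-22\right) \left(-31\right) \left(-17\right) = 682 \left(-17\right) = -11594$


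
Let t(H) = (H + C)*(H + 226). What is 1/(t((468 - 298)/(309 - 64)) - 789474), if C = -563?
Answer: -2401/2201585798 ≈ -1.0906e-6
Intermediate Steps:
t(H) = (-563 + H)*(226 + H) (t(H) = (H - 563)*(H + 226) = (-563 + H)*(226 + H))
1/(t((468 - 298)/(309 - 64)) - 789474) = 1/((-127238 + ((468 - 298)/(309 - 64))² - 337*(468 - 298)/(309 - 64)) - 789474) = 1/((-127238 + (170/245)² - 57290/245) - 789474) = 1/((-127238 + (170*(1/245))² - 57290/245) - 789474) = 1/((-127238 + (34/49)² - 337*34/49) - 789474) = 1/((-127238 + 1156/2401 - 11458/49) - 789474) = 1/(-306058724/2401 - 789474) = 1/(-2201585798/2401) = -2401/2201585798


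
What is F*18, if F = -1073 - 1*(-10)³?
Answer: -1314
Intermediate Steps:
F = -73 (F = -1073 - 1*(-1000) = -1073 + 1000 = -73)
F*18 = -73*18 = -1314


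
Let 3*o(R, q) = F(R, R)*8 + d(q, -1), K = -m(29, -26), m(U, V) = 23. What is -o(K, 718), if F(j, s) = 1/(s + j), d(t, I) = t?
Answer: -16510/69 ≈ -239.28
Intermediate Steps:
K = -23 (K = -1*23 = -23)
F(j, s) = 1/(j + s)
o(R, q) = q/3 + 4/(3*R) (o(R, q) = (8/(R + R) + q)/3 = (8/(2*R) + q)/3 = ((1/(2*R))*8 + q)/3 = (4/R + q)/3 = (q + 4/R)/3 = q/3 + 4/(3*R))
-o(K, 718) = -(4 - 23*718)/(3*(-23)) = -(-1)*(4 - 16514)/(3*23) = -(-1)*(-16510)/(3*23) = -1*16510/69 = -16510/69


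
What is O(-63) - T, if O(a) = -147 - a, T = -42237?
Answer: 42153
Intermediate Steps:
O(-63) - T = (-147 - 1*(-63)) - 1*(-42237) = (-147 + 63) + 42237 = -84 + 42237 = 42153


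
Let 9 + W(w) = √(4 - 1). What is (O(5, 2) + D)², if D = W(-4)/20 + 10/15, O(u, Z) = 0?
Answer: 49/900 + 13*√3/600 ≈ 0.091972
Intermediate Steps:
W(w) = -9 + √3 (W(w) = -9 + √(4 - 1) = -9 + √3)
D = 13/60 + √3/20 (D = (-9 + √3)/20 + 10/15 = (-9 + √3)*(1/20) + 10*(1/15) = (-9/20 + √3/20) + ⅔ = 13/60 + √3/20 ≈ 0.30327)
(O(5, 2) + D)² = (0 + (13/60 + √3/20))² = (13/60 + √3/20)²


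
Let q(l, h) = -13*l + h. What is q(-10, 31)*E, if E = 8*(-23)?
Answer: -29624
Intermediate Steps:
E = -184
q(l, h) = h - 13*l
q(-10, 31)*E = (31 - 13*(-10))*(-184) = (31 + 130)*(-184) = 161*(-184) = -29624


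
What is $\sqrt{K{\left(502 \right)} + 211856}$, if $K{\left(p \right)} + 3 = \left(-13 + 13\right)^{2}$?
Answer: $\sqrt{211853} \approx 460.27$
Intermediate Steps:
$K{\left(p \right)} = -3$ ($K{\left(p \right)} = -3 + \left(-13 + 13\right)^{2} = -3 + 0^{2} = -3 + 0 = -3$)
$\sqrt{K{\left(502 \right)} + 211856} = \sqrt{-3 + 211856} = \sqrt{211853}$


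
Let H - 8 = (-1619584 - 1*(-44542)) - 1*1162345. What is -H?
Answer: 2737379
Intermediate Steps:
H = -2737379 (H = 8 + ((-1619584 - 1*(-44542)) - 1*1162345) = 8 + ((-1619584 + 44542) - 1162345) = 8 + (-1575042 - 1162345) = 8 - 2737387 = -2737379)
-H = -1*(-2737379) = 2737379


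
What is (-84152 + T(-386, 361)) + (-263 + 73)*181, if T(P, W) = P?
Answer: -118928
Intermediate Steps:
(-84152 + T(-386, 361)) + (-263 + 73)*181 = (-84152 - 386) + (-263 + 73)*181 = -84538 - 190*181 = -84538 - 34390 = -118928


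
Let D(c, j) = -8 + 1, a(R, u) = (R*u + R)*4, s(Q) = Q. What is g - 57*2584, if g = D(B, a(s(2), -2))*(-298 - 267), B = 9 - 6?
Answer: -143333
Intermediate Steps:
a(R, u) = 4*R + 4*R*u (a(R, u) = (R + R*u)*4 = 4*R + 4*R*u)
B = 3
D(c, j) = -7
g = 3955 (g = -7*(-298 - 267) = -7*(-565) = 3955)
g - 57*2584 = 3955 - 57*2584 = 3955 - 147288 = -143333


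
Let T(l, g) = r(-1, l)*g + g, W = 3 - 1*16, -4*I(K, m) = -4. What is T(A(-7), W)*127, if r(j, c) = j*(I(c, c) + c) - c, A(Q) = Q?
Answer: -23114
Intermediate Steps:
I(K, m) = 1 (I(K, m) = -¼*(-4) = 1)
W = -13 (W = 3 - 16 = -13)
r(j, c) = -c + j*(1 + c) (r(j, c) = j*(1 + c) - c = -c + j*(1 + c))
T(l, g) = g + g*(-1 - 2*l) (T(l, g) = (-1 - l + l*(-1))*g + g = (-1 - l - l)*g + g = (-1 - 2*l)*g + g = g*(-1 - 2*l) + g = g + g*(-1 - 2*l))
T(A(-7), W)*127 = -2*(-13)*(-7)*127 = -182*127 = -23114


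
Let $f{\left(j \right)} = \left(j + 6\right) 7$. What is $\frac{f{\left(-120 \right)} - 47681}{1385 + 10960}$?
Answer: $- \frac{48479}{12345} \approx -3.927$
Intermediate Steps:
$f{\left(j \right)} = 42 + 7 j$ ($f{\left(j \right)} = \left(6 + j\right) 7 = 42 + 7 j$)
$\frac{f{\left(-120 \right)} - 47681}{1385 + 10960} = \frac{\left(42 + 7 \left(-120\right)\right) - 47681}{1385 + 10960} = \frac{\left(42 - 840\right) - 47681}{12345} = \left(-798 - 47681\right) \frac{1}{12345} = \left(-48479\right) \frac{1}{12345} = - \frac{48479}{12345}$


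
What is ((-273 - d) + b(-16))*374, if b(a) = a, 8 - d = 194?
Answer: -38522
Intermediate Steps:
d = -186 (d = 8 - 1*194 = 8 - 194 = -186)
((-273 - d) + b(-16))*374 = ((-273 - 1*(-186)) - 16)*374 = ((-273 + 186) - 16)*374 = (-87 - 16)*374 = -103*374 = -38522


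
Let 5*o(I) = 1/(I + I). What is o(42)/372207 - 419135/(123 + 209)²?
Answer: -16380522971669/4307745158640 ≈ -3.8026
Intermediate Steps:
o(I) = 1/(10*I) (o(I) = 1/(5*(I + I)) = 1/(5*((2*I))) = (1/(2*I))/5 = 1/(10*I))
o(42)/372207 - 419135/(123 + 209)² = ((⅒)/42)/372207 - 419135/(123 + 209)² = ((⅒)*(1/42))*(1/372207) - 419135/(332²) = (1/420)*(1/372207) - 419135/110224 = 1/156326940 - 419135*1/110224 = 1/156326940 - 419135/110224 = -16380522971669/4307745158640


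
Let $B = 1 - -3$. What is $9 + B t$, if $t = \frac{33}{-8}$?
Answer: $- \frac{15}{2} \approx -7.5$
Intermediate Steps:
$t = - \frac{33}{8}$ ($t = 33 \left(- \frac{1}{8}\right) = - \frac{33}{8} \approx -4.125$)
$B = 4$ ($B = 1 + 3 = 4$)
$9 + B t = 9 + 4 \left(- \frac{33}{8}\right) = 9 - \frac{33}{2} = - \frac{15}{2}$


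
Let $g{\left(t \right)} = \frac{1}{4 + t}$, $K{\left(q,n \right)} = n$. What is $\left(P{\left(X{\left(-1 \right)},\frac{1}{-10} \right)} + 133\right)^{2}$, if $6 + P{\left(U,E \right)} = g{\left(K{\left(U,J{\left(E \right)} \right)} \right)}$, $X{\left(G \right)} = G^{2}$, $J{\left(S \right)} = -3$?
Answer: $16384$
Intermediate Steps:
$P{\left(U,E \right)} = -5$ ($P{\left(U,E \right)} = -6 + \frac{1}{4 - 3} = -6 + 1^{-1} = -6 + 1 = -5$)
$\left(P{\left(X{\left(-1 \right)},\frac{1}{-10} \right)} + 133\right)^{2} = \left(-5 + 133\right)^{2} = 128^{2} = 16384$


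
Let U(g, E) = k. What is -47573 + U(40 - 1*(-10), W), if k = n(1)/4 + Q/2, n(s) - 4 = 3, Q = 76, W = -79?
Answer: -190133/4 ≈ -47533.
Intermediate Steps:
n(s) = 7 (n(s) = 4 + 3 = 7)
k = 159/4 (k = 7/4 + 76/2 = 7*(¼) + 76*(½) = 7/4 + 38 = 159/4 ≈ 39.750)
U(g, E) = 159/4
-47573 + U(40 - 1*(-10), W) = -47573 + 159/4 = -190133/4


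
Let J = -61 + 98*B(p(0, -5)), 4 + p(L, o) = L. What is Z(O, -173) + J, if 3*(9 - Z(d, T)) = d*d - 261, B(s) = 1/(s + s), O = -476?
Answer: -906031/12 ≈ -75503.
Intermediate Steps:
p(L, o) = -4 + L
B(s) = 1/(2*s)
Z(d, T) = 96 - d²/3 (Z(d, T) = 9 - (d*d - 261)/3 = 9 - (d² - 261)/3 = 9 - (-261 + d²)/3 = 9 + (87 - d²/3) = 96 - d²/3)
J = -293/4 (J = -61 + 98*(1/(2*(-4 + 0))) = -61 + 98*((½)/(-4)) = -61 + 98*((½)*(-¼)) = -61 + 98*(-⅛) = -61 - 49/4 = -293/4 ≈ -73.250)
Z(O, -173) + J = (96 - ⅓*(-476)²) - 293/4 = (96 - ⅓*226576) - 293/4 = (96 - 226576/3) - 293/4 = -226288/3 - 293/4 = -906031/12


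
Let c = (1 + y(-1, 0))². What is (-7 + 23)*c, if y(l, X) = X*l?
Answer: 16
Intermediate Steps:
c = 1 (c = (1 + 0*(-1))² = (1 + 0)² = 1² = 1)
(-7 + 23)*c = (-7 + 23)*1 = 16*1 = 16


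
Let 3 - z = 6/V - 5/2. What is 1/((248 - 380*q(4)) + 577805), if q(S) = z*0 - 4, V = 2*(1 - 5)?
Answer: 1/579573 ≈ 1.7254e-6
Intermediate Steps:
V = -8 (V = 2*(-4) = -8)
z = 25/4 (z = 3 - (6/(-8) - 5/2) = 3 - (6*(-⅛) - 5*½) = 3 - (-¾ - 5/2) = 3 - 1*(-13/4) = 3 + 13/4 = 25/4 ≈ 6.2500)
q(S) = -4 (q(S) = (25/4)*0 - 4 = 0 - 4 = -4)
1/((248 - 380*q(4)) + 577805) = 1/((248 - 380*(-4)) + 577805) = 1/((248 + 1520) + 577805) = 1/(1768 + 577805) = 1/579573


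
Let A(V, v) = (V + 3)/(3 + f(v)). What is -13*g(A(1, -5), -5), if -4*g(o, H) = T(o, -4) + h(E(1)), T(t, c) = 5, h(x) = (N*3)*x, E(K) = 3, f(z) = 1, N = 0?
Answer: 65/4 ≈ 16.250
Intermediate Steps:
A(V, v) = ¾ + V/4 (A(V, v) = (V + 3)/(3 + 1) = (3 + V)/4 = (3 + V)*(¼) = ¾ + V/4)
h(x) = 0 (h(x) = (0*3)*x = 0*x = 0)
g(o, H) = -5/4 (g(o, H) = -(5 + 0)/4 = -¼*5 = -5/4)
-13*g(A(1, -5), -5) = -13*(-5/4) = 65/4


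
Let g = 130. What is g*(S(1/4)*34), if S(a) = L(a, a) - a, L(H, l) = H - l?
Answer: -1105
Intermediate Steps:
S(a) = -a (S(a) = (a - a) - a = 0 - a = -a)
g*(S(1/4)*34) = 130*(-1/4*34) = 130*(-1*¼*34) = 130*(-¼*34) = 130*(-17/2) = -1105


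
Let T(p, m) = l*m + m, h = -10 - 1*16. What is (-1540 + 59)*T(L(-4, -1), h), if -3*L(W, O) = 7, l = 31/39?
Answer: 207340/3 ≈ 69113.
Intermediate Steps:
l = 31/39 (l = 31*(1/39) = 31/39 ≈ 0.79487)
h = -26 (h = -10 - 16 = -26)
L(W, O) = -7/3 (L(W, O) = -1/3*7 = -7/3)
T(p, m) = 70*m/39 (T(p, m) = 31*m/39 + m = 70*m/39)
(-1540 + 59)*T(L(-4, -1), h) = (-1540 + 59)*((70/39)*(-26)) = -1481*(-140/3) = 207340/3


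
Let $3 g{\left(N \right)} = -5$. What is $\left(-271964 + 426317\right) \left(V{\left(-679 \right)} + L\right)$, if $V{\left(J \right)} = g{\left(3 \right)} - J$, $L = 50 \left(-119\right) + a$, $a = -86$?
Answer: $-827126276$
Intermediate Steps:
$g{\left(N \right)} = - \frac{5}{3}$ ($g{\left(N \right)} = \frac{1}{3} \left(-5\right) = - \frac{5}{3}$)
$L = -6036$ ($L = 50 \left(-119\right) - 86 = -5950 - 86 = -6036$)
$V{\left(J \right)} = - \frac{5}{3} - J$
$\left(-271964 + 426317\right) \left(V{\left(-679 \right)} + L\right) = \left(-271964 + 426317\right) \left(\left(- \frac{5}{3} - -679\right) - 6036\right) = 154353 \left(\left(- \frac{5}{3} + 679\right) - 6036\right) = 154353 \left(\frac{2032}{3} - 6036\right) = 154353 \left(- \frac{16076}{3}\right) = -827126276$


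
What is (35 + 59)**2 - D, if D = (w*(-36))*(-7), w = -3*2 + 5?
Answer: 9088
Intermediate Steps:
w = -1 (w = -6 + 5 = -1)
D = -252 (D = -1*(-36)*(-7) = 36*(-7) = -252)
(35 + 59)**2 - D = (35 + 59)**2 - 1*(-252) = 94**2 + 252 = 8836 + 252 = 9088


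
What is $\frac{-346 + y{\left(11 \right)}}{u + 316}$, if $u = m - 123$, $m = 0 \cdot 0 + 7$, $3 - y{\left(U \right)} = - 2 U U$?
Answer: $- \frac{101}{200} \approx -0.505$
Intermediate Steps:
$y{\left(U \right)} = 3 + 2 U^{2}$ ($y{\left(U \right)} = 3 - - 2 U U = 3 - - 2 U^{2} = 3 + 2 U^{2}$)
$m = 7$ ($m = 0 + 7 = 7$)
$u = -116$ ($u = 7 - 123 = -116$)
$\frac{-346 + y{\left(11 \right)}}{u + 316} = \frac{-346 + \left(3 + 2 \cdot 11^{2}\right)}{-116 + 316} = \frac{-346 + \left(3 + 2 \cdot 121\right)}{200} = \left(-346 + \left(3 + 242\right)\right) \frac{1}{200} = \left(-346 + 245\right) \frac{1}{200} = \left(-101\right) \frac{1}{200} = - \frac{101}{200}$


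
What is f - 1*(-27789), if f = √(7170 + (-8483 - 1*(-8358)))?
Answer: 27789 + √7045 ≈ 27873.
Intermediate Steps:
f = √7045 (f = √(7170 + (-8483 + 8358)) = √(7170 - 125) = √7045 ≈ 83.934)
f - 1*(-27789) = √7045 - 1*(-27789) = √7045 + 27789 = 27789 + √7045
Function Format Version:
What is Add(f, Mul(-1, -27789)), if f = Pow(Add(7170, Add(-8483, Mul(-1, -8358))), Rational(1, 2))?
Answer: Add(27789, Pow(7045, Rational(1, 2))) ≈ 27873.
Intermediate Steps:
f = Pow(7045, Rational(1, 2)) (f = Pow(Add(7170, Add(-8483, 8358)), Rational(1, 2)) = Pow(Add(7170, -125), Rational(1, 2)) = Pow(7045, Rational(1, 2)) ≈ 83.934)
Add(f, Mul(-1, -27789)) = Add(Pow(7045, Rational(1, 2)), Mul(-1, -27789)) = Add(Pow(7045, Rational(1, 2)), 27789) = Add(27789, Pow(7045, Rational(1, 2)))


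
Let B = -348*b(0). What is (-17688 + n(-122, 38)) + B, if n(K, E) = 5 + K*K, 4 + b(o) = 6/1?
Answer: -3495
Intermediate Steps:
b(o) = 2 (b(o) = -4 + 6/1 = -4 + 6*1 = -4 + 6 = 2)
B = -696 (B = -348*2 = -696)
n(K, E) = 5 + K²
(-17688 + n(-122, 38)) + B = (-17688 + (5 + (-122)²)) - 696 = (-17688 + (5 + 14884)) - 696 = (-17688 + 14889) - 696 = -2799 - 696 = -3495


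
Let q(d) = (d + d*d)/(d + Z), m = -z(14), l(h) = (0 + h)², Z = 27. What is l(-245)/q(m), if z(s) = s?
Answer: 8575/2 ≈ 4287.5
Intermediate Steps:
l(h) = h²
m = -14 (m = -1*14 = -14)
q(d) = (d + d²)/(27 + d) (q(d) = (d + d*d)/(d + 27) = (d + d²)/(27 + d))
l(-245)/q(m) = (-245)²/((-14*(1 - 14)/(27 - 14))) = 60025/((-14*(-13)/13)) = 60025/((-14*1/13*(-13))) = 60025/14 = 60025*(1/14) = 8575/2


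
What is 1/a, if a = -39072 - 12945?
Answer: -1/52017 ≈ -1.9224e-5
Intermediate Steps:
a = -52017
1/a = 1/(-52017) = -1/52017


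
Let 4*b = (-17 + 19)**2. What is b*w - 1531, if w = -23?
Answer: -1554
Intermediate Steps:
b = 1 (b = (-17 + 19)**2/4 = (1/4)*2**2 = (1/4)*4 = 1)
b*w - 1531 = 1*(-23) - 1531 = -23 - 1531 = -1554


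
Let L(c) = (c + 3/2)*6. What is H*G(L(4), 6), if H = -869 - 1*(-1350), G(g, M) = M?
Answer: 2886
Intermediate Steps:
L(c) = 9 + 6*c (L(c) = (c + 3*(½))*6 = (c + 3/2)*6 = (3/2 + c)*6 = 9 + 6*c)
H = 481 (H = -869 + 1350 = 481)
H*G(L(4), 6) = 481*6 = 2886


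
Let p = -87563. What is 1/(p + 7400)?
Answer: -1/80163 ≈ -1.2475e-5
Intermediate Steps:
1/(p + 7400) = 1/(-87563 + 7400) = 1/(-80163) = -1/80163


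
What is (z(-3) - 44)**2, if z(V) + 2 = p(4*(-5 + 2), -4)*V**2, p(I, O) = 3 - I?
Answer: 7921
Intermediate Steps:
z(V) = -2 + 15*V**2 (z(V) = -2 + (3 - 4*(-5 + 2))*V**2 = -2 + (3 - 4*(-3))*V**2 = -2 + (3 - 1*(-12))*V**2 = -2 + (3 + 12)*V**2 = -2 + 15*V**2)
(z(-3) - 44)**2 = ((-2 + 15*(-3)**2) - 44)**2 = ((-2 + 15*9) - 44)**2 = ((-2 + 135) - 44)**2 = (133 - 44)**2 = 89**2 = 7921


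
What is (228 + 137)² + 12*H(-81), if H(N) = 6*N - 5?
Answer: 127333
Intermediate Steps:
H(N) = -5 + 6*N
(228 + 137)² + 12*H(-81) = (228 + 137)² + 12*(-5 + 6*(-81)) = 365² + 12*(-5 - 486) = 133225 + 12*(-491) = 133225 - 5892 = 127333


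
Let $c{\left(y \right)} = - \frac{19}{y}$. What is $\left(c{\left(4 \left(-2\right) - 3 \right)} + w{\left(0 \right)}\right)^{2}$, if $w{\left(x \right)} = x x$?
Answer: $\frac{361}{121} \approx 2.9835$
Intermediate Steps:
$w{\left(x \right)} = x^{2}$
$\left(c{\left(4 \left(-2\right) - 3 \right)} + w{\left(0 \right)}\right)^{2} = \left(- \frac{19}{4 \left(-2\right) - 3} + 0^{2}\right)^{2} = \left(- \frac{19}{-8 - 3} + 0\right)^{2} = \left(- \frac{19}{-11} + 0\right)^{2} = \left(\left(-19\right) \left(- \frac{1}{11}\right) + 0\right)^{2} = \left(\frac{19}{11} + 0\right)^{2} = \left(\frac{19}{11}\right)^{2} = \frac{361}{121}$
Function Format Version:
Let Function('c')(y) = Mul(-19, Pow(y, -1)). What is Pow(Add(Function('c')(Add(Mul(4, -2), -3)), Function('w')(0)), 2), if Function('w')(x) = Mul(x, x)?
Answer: Rational(361, 121) ≈ 2.9835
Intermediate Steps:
Function('w')(x) = Pow(x, 2)
Pow(Add(Function('c')(Add(Mul(4, -2), -3)), Function('w')(0)), 2) = Pow(Add(Mul(-19, Pow(Add(Mul(4, -2), -3), -1)), Pow(0, 2)), 2) = Pow(Add(Mul(-19, Pow(Add(-8, -3), -1)), 0), 2) = Pow(Add(Mul(-19, Pow(-11, -1)), 0), 2) = Pow(Add(Mul(-19, Rational(-1, 11)), 0), 2) = Pow(Add(Rational(19, 11), 0), 2) = Pow(Rational(19, 11), 2) = Rational(361, 121)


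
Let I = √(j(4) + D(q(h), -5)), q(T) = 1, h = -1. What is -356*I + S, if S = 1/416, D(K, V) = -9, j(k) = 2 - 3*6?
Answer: 1/416 - 1780*I ≈ 0.0024038 - 1780.0*I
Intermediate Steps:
j(k) = -16 (j(k) = 2 - 18 = -16)
I = 5*I (I = √(-16 - 9) = √(-25) = 5*I ≈ 5.0*I)
S = 1/416 ≈ 0.0024038
-356*I + S = -1780*I + 1/416 = 1/416 - 1780*I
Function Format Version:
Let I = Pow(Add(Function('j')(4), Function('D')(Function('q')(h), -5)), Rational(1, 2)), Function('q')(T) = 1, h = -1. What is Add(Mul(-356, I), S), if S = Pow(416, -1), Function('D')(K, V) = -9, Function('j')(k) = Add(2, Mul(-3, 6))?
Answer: Add(Rational(1, 416), Mul(-1780, I)) ≈ Add(0.0024038, Mul(-1780.0, I))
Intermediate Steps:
Function('j')(k) = -16 (Function('j')(k) = Add(2, -18) = -16)
I = Mul(5, I) (I = Pow(Add(-16, -9), Rational(1, 2)) = Pow(-25, Rational(1, 2)) = Mul(5, I) ≈ Mul(5.0000, I))
S = Rational(1, 416) ≈ 0.0024038
Add(Mul(-356, I), S) = Add(Mul(-356, Mul(5, I)), Rational(1, 416)) = Add(Mul(-1780, I), Rational(1, 416)) = Add(Rational(1, 416), Mul(-1780, I))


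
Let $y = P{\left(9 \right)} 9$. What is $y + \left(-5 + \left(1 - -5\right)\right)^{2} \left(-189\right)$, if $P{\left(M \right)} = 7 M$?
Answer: $378$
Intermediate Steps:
$y = 567$ ($y = 7 \cdot 9 \cdot 9 = 63 \cdot 9 = 567$)
$y + \left(-5 + \left(1 - -5\right)\right)^{2} \left(-189\right) = 567 + \left(-5 + \left(1 - -5\right)\right)^{2} \left(-189\right) = 567 + \left(-5 + \left(1 + 5\right)\right)^{2} \left(-189\right) = 567 + \left(-5 + 6\right)^{2} \left(-189\right) = 567 + 1^{2} \left(-189\right) = 567 + 1 \left(-189\right) = 567 - 189 = 378$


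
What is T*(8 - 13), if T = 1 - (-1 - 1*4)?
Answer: -30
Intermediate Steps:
T = 6 (T = 1 - (-1 - 4) = 1 - 1*(-5) = 1 + 5 = 6)
T*(8 - 13) = 6*(8 - 13) = 6*(-5) = -30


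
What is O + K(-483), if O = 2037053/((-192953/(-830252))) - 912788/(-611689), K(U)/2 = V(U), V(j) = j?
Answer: 1034415782026369226/118027227617 ≈ 8.7642e+6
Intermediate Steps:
K(U) = 2*U
O = 1034529796328247248/118027227617 (O = 2037053/((-192953*(-1/830252))) - 912788*(-1/611689) = 2037053/(192953/830252) + 912788/611689 = 2037053*(830252/192953) + 912788/611689 = 1691267327356/192953 + 912788/611689 = 1034529796328247248/118027227617 ≈ 8.7652e+6)
O + K(-483) = 1034529796328247248/118027227617 + 2*(-483) = 1034529796328247248/118027227617 - 966 = 1034415782026369226/118027227617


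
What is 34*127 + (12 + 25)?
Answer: 4355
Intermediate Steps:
34*127 + (12 + 25) = 4318 + 37 = 4355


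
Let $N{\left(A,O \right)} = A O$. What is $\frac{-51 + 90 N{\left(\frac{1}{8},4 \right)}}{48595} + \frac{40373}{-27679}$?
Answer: $- \frac{1962092009}{1345061005} \approx -1.4587$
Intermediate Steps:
$\frac{-51 + 90 N{\left(\frac{1}{8},4 \right)}}{48595} + \frac{40373}{-27679} = \frac{-51 + 90 \cdot \frac{1}{8} \cdot 4}{48595} + \frac{40373}{-27679} = \left(-51 + 90 \cdot \frac{1}{8} \cdot 4\right) \frac{1}{48595} + 40373 \left(- \frac{1}{27679}\right) = \left(-51 + 90 \cdot \frac{1}{2}\right) \frac{1}{48595} - \frac{40373}{27679} = \left(-51 + 45\right) \frac{1}{48595} - \frac{40373}{27679} = \left(-6\right) \frac{1}{48595} - \frac{40373}{27679} = - \frac{6}{48595} - \frac{40373}{27679} = - \frac{1962092009}{1345061005}$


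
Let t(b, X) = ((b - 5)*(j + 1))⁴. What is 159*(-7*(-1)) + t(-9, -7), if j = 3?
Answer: 9835609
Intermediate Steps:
t(b, X) = (-20 + 4*b)⁴ (t(b, X) = ((b - 5)*(3 + 1))⁴ = ((-5 + b)*4)⁴ = (-20 + 4*b)⁴)
159*(-7*(-1)) + t(-9, -7) = 159*(-7*(-1)) + 256*(-5 - 9)⁴ = 159*7 + 256*(-14)⁴ = 1113 + 256*38416 = 1113 + 9834496 = 9835609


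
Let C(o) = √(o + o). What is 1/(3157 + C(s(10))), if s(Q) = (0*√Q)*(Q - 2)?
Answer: 1/3157 ≈ 0.00031676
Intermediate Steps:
s(Q) = 0 (s(Q) = 0*(-2 + Q) = 0)
C(o) = √2*√o (C(o) = √(2*o) = √2*√o)
1/(3157 + C(s(10))) = 1/(3157 + √2*√0) = 1/(3157 + √2*0) = 1/(3157 + 0) = 1/3157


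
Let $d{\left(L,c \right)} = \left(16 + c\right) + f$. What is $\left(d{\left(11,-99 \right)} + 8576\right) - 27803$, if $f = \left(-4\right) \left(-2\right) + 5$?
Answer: $-19297$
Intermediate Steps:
$f = 13$ ($f = 8 + 5 = 13$)
$d{\left(L,c \right)} = 29 + c$ ($d{\left(L,c \right)} = \left(16 + c\right) + 13 = 29 + c$)
$\left(d{\left(11,-99 \right)} + 8576\right) - 27803 = \left(\left(29 - 99\right) + 8576\right) - 27803 = \left(-70 + 8576\right) - 27803 = 8506 - 27803 = -19297$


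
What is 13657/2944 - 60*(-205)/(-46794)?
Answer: 100475743/22960256 ≈ 4.3761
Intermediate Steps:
13657/2944 - 60*(-205)/(-46794) = 13657*(1/2944) + 12300*(-1/46794) = 13657/2944 - 2050/7799 = 100475743/22960256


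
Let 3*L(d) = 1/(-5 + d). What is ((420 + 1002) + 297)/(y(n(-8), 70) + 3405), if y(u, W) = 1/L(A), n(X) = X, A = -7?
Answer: 573/1123 ≈ 0.51024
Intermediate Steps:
L(d) = 1/(3*(-5 + d))
y(u, W) = -36 (y(u, W) = 1/(1/(3*(-5 - 7))) = 1/((⅓)/(-12)) = 1/((⅓)*(-1/12)) = 1/(-1/36) = -36)
((420 + 1002) + 297)/(y(n(-8), 70) + 3405) = ((420 + 1002) + 297)/(-36 + 3405) = (1422 + 297)/3369 = 1719*(1/3369) = 573/1123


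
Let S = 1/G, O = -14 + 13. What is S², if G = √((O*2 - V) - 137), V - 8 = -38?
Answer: -1/109 ≈ -0.0091743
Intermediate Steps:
V = -30 (V = 8 - 38 = -30)
O = -1
G = I*√109 (G = √((-1*2 - 1*(-30)) - 137) = √((-2 + 30) - 137) = √(28 - 137) = √(-109) = I*√109 ≈ 10.44*I)
S = -I*√109/109 (S = 1/(I*√109) = -I*√109/109 ≈ -0.095783*I)
S² = (-I*√109/109)² = -1/109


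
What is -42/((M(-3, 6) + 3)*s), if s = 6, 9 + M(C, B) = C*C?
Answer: -7/3 ≈ -2.3333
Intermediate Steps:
M(C, B) = -9 + C² (M(C, B) = -9 + C*C = -9 + C²)
-42/((M(-3, 6) + 3)*s) = -42/(((-9 + (-3)²) + 3)*6) = -42/(((-9 + 9) + 3)*6) = -42/((0 + 3)*6) = -42/(3*6) = -14/6 = -42*1/18 = -7/3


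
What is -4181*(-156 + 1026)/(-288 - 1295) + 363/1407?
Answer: 1706164973/742427 ≈ 2298.1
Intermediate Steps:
-4181*(-156 + 1026)/(-288 - 1295) + 363/1407 = -4181/((-1583/870)) + 363*(1/1407) = -4181/((-1583*1/870)) + 121/469 = -4181/(-1583/870) + 121/469 = -4181*(-870/1583) + 121/469 = 3637470/1583 + 121/469 = 1706164973/742427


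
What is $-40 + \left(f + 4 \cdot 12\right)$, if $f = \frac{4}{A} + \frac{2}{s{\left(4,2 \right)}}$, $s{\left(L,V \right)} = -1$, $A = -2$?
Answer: $4$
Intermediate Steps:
$f = -4$ ($f = \frac{4}{-2} + \frac{2}{-1} = 4 \left(- \frac{1}{2}\right) + 2 \left(-1\right) = -2 - 2 = -4$)
$-40 + \left(f + 4 \cdot 12\right) = -40 + \left(-4 + 4 \cdot 12\right) = -40 + \left(-4 + 48\right) = -40 + 44 = 4$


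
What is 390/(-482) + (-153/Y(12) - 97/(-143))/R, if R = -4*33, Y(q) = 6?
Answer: -5650781/9098232 ≈ -0.62109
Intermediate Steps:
R = -132
390/(-482) + (-153/Y(12) - 97/(-143))/R = 390/(-482) + (-153/6 - 97/(-143))/(-132) = 390*(-1/482) + (-153*1/6 - 97*(-1/143))*(-1/132) = -195/241 + (-51/2 + 97/143)*(-1/132) = -195/241 - 7099/286*(-1/132) = -195/241 + 7099/37752 = -5650781/9098232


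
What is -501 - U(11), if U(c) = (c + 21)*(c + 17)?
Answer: -1397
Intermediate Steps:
U(c) = (17 + c)*(21 + c) (U(c) = (21 + c)*(17 + c) = (17 + c)*(21 + c))
-501 - U(11) = -501 - (357 + 11**2 + 38*11) = -501 - (357 + 121 + 418) = -501 - 1*896 = -501 - 896 = -1397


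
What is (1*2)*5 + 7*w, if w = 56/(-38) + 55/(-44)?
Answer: -689/76 ≈ -9.0658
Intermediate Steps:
w = -207/76 (w = 56*(-1/38) + 55*(-1/44) = -28/19 - 5/4 = -207/76 ≈ -2.7237)
(1*2)*5 + 7*w = (1*2)*5 + 7*(-207/76) = 2*5 - 1449/76 = 10 - 1449/76 = -689/76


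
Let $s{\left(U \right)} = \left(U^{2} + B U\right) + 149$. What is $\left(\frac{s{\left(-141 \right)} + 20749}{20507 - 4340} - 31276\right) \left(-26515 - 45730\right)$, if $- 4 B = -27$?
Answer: $\frac{48702691842485}{21556} \approx 2.2594 \cdot 10^{9}$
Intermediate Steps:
$B = \frac{27}{4}$ ($B = \left(- \frac{1}{4}\right) \left(-27\right) = \frac{27}{4} \approx 6.75$)
$s{\left(U \right)} = 149 + U^{2} + \frac{27 U}{4}$ ($s{\left(U \right)} = \left(U^{2} + \frac{27 U}{4}\right) + 149 = 149 + U^{2} + \frac{27 U}{4}$)
$\left(\frac{s{\left(-141 \right)} + 20749}{20507 - 4340} - 31276\right) \left(-26515 - 45730\right) = \left(\frac{\left(149 + \left(-141\right)^{2} + \frac{27}{4} \left(-141\right)\right) + 20749}{20507 - 4340} - 31276\right) \left(-26515 - 45730\right) = \left(\frac{\left(149 + 19881 - \frac{3807}{4}\right) + 20749}{16167} - 31276\right) \left(-72245\right) = \left(\left(\frac{76313}{4} + 20749\right) \frac{1}{16167} - 31276\right) \left(-72245\right) = \left(\frac{159309}{4} \cdot \frac{1}{16167} - 31276\right) \left(-72245\right) = \left(\frac{53103}{21556} - 31276\right) \left(-72245\right) = \left(- \frac{674132353}{21556}\right) \left(-72245\right) = \frac{48702691842485}{21556}$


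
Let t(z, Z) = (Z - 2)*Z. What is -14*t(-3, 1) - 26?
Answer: -12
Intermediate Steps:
t(z, Z) = Z*(-2 + Z) (t(z, Z) = (-2 + Z)*Z = Z*(-2 + Z))
-14*t(-3, 1) - 26 = -14*(-2 + 1) - 26 = -14*(-1) - 26 = 14 - 26 = -12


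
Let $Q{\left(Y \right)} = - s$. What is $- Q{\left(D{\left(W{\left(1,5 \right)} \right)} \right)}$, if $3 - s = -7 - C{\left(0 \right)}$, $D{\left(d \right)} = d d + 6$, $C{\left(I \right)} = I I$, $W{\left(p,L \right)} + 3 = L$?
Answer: $10$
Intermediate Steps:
$W{\left(p,L \right)} = -3 + L$
$C{\left(I \right)} = I^{2}$
$D{\left(d \right)} = 6 + d^{2}$ ($D{\left(d \right)} = d^{2} + 6 = 6 + d^{2}$)
$s = 10$ ($s = 3 - \left(-7 - 0^{2}\right) = 3 - \left(-7 - 0\right) = 3 - \left(-7 + 0\right) = 3 - -7 = 3 + 7 = 10$)
$Q{\left(Y \right)} = -10$ ($Q{\left(Y \right)} = \left(-1\right) 10 = -10$)
$- Q{\left(D{\left(W{\left(1,5 \right)} \right)} \right)} = \left(-1\right) \left(-10\right) = 10$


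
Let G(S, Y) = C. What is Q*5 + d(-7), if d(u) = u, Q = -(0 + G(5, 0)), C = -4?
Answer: 13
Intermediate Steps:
G(S, Y) = -4
Q = 4 (Q = -(0 - 4) = -1*(-4) = 4)
Q*5 + d(-7) = 4*5 - 7 = 20 - 7 = 13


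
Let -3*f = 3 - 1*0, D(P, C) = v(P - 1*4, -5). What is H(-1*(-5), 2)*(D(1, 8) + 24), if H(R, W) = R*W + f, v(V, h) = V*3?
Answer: 135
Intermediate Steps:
v(V, h) = 3*V
D(P, C) = -12 + 3*P (D(P, C) = 3*(P - 1*4) = 3*(P - 4) = 3*(-4 + P) = -12 + 3*P)
f = -1 (f = -(3 - 1*0)/3 = -(3 + 0)/3 = -1/3*3 = -1)
H(R, W) = -1 + R*W (H(R, W) = R*W - 1 = -1 + R*W)
H(-1*(-5), 2)*(D(1, 8) + 24) = (-1 - 1*(-5)*2)*((-12 + 3*1) + 24) = (-1 + 5*2)*((-12 + 3) + 24) = (-1 + 10)*(-9 + 24) = 9*15 = 135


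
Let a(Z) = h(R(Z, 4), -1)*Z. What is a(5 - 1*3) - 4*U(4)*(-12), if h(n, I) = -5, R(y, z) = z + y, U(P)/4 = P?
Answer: 758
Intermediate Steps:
U(P) = 4*P
R(y, z) = y + z
a(Z) = -5*Z
a(5 - 1*3) - 4*U(4)*(-12) = -5*(5 - 1*3) - 16*4*(-12) = -5*(5 - 3) - 4*16*(-12) = -5*2 - 64*(-12) = -10 + 768 = 758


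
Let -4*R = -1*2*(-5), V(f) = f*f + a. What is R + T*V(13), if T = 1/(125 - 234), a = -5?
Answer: -873/218 ≈ -4.0046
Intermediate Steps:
T = -1/109 (T = 1/(-109) = -1/109 ≈ -0.0091743)
V(f) = -5 + f² (V(f) = f*f - 5 = f² - 5 = -5 + f²)
R = -5/2 (R = -(-1*2)*(-5)/4 = -(-1)*(-5)/2 = -¼*10 = -5/2 ≈ -2.5000)
R + T*V(13) = -5/2 - (-5 + 13²)/109 = -5/2 - (-5 + 169)/109 = -5/2 - 1/109*164 = -5/2 - 164/109 = -873/218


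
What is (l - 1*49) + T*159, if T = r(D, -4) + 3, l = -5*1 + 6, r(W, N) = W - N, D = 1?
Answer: 1224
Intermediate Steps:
l = 1 (l = -5 + 6 = 1)
T = 8 (T = (1 - 1*(-4)) + 3 = (1 + 4) + 3 = 5 + 3 = 8)
(l - 1*49) + T*159 = (1 - 1*49) + 8*159 = (1 - 49) + 1272 = -48 + 1272 = 1224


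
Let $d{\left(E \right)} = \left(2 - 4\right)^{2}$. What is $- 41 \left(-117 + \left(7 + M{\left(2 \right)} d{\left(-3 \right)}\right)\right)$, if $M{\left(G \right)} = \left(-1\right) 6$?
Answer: $5494$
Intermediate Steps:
$M{\left(G \right)} = -6$
$d{\left(E \right)} = 4$ ($d{\left(E \right)} = \left(-2\right)^{2} = 4$)
$- 41 \left(-117 + \left(7 + M{\left(2 \right)} d{\left(-3 \right)}\right)\right) = - 41 \left(-117 + \left(7 - 24\right)\right) = - 41 \left(-117 - 17\right) = \left(-41\right) \left(-134\right) = 5494$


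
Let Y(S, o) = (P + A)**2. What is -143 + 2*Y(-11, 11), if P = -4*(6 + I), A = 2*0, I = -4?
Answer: -15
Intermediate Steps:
A = 0
P = -8 (P = -4*(6 - 4) = -4*2 = -8)
Y(S, o) = 64 (Y(S, o) = (-8 + 0)**2 = (-8)**2 = 64)
-143 + 2*Y(-11, 11) = -143 + 2*64 = -143 + 128 = -15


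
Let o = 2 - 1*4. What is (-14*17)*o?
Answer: 476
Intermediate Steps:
o = -2 (o = 2 - 4 = -2)
(-14*17)*o = -14*17*(-2) = -238*(-2) = 476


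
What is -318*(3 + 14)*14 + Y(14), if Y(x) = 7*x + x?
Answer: -75572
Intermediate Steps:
Y(x) = 8*x
-318*(3 + 14)*14 + Y(14) = -318*(3 + 14)*14 + 8*14 = -5406*14 + 112 = -318*238 + 112 = -75684 + 112 = -75572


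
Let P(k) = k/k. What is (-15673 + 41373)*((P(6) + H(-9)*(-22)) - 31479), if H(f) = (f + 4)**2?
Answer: -823119600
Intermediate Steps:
P(k) = 1
H(f) = (4 + f)**2
(-15673 + 41373)*((P(6) + H(-9)*(-22)) - 31479) = (-15673 + 41373)*((1 + (4 - 9)**2*(-22)) - 31479) = 25700*((1 + (-5)**2*(-22)) - 31479) = 25700*((1 + 25*(-22)) - 31479) = 25700*((1 - 550) - 31479) = 25700*(-549 - 31479) = 25700*(-32028) = -823119600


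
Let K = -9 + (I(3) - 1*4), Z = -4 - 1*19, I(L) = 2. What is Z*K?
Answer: 253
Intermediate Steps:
Z = -23 (Z = -4 - 19 = -23)
K = -11 (K = -9 + (2 - 1*4) = -9 + (2 - 4) = -9 - 2 = -11)
Z*K = -23*(-11) = 253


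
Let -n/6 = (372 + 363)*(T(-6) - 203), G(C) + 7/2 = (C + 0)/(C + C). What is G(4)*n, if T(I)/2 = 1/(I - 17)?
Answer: -61797330/23 ≈ -2.6868e+6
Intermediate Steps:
T(I) = 2/(-17 + I) (T(I) = 2/(I - 17) = 2/(-17 + I))
G(C) = -3 (G(C) = -7/2 + (C + 0)/(C + C) = -7/2 + C/((2*C)) = -7/2 + C*(1/(2*C)) = -7/2 + ½ = -3)
n = 20599110/23 (n = -6*(372 + 363)*(2/(-17 - 6) - 203) = -4410*(2/(-23) - 203) = -4410*(2*(-1/23) - 203) = -4410*(-2/23 - 203) = -4410*(-4671)/23 = -6*(-3433185/23) = 20599110/23 ≈ 8.9561e+5)
G(4)*n = -3*20599110/23 = -61797330/23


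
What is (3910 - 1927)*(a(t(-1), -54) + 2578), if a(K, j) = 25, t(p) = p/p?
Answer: 5161749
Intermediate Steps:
t(p) = 1
(3910 - 1927)*(a(t(-1), -54) + 2578) = (3910 - 1927)*(25 + 2578) = 1983*2603 = 5161749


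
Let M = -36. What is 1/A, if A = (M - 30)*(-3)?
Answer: 1/198 ≈ 0.0050505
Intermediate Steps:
A = 198 (A = (-36 - 30)*(-3) = -66*(-3) = 198)
1/A = 1/198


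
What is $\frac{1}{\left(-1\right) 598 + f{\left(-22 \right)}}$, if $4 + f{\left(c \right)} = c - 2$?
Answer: $- \frac{1}{626} \approx -0.0015974$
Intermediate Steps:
$f{\left(c \right)} = -6 + c$ ($f{\left(c \right)} = -4 + \left(c - 2\right) = -4 + \left(-2 + c\right) = -6 + c$)
$\frac{1}{\left(-1\right) 598 + f{\left(-22 \right)}} = \frac{1}{\left(-1\right) 598 - 28} = \frac{1}{-598 - 28} = \frac{1}{-626} = - \frac{1}{626}$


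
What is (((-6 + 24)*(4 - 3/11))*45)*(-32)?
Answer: -1062720/11 ≈ -96611.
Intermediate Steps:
(((-6 + 24)*(4 - 3/11))*45)*(-32) = ((18*(4 - 3*1/11))*45)*(-32) = ((18*(4 - 3/11))*45)*(-32) = ((18*(41/11))*45)*(-32) = ((738/11)*45)*(-32) = (33210/11)*(-32) = -1062720/11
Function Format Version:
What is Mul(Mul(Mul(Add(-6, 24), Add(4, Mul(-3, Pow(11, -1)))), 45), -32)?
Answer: Rational(-1062720, 11) ≈ -96611.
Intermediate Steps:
Mul(Mul(Mul(Add(-6, 24), Add(4, Mul(-3, Pow(11, -1)))), 45), -32) = Mul(Mul(Mul(18, Add(4, Mul(-3, Rational(1, 11)))), 45), -32) = Mul(Mul(Mul(18, Add(4, Rational(-3, 11))), 45), -32) = Mul(Mul(Mul(18, Rational(41, 11)), 45), -32) = Mul(Mul(Rational(738, 11), 45), -32) = Mul(Rational(33210, 11), -32) = Rational(-1062720, 11)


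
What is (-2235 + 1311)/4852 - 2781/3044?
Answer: -4076517/3692372 ≈ -1.1040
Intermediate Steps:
(-2235 + 1311)/4852 - 2781/3044 = -924*1/4852 - 2781*1/3044 = -231/1213 - 2781/3044 = -4076517/3692372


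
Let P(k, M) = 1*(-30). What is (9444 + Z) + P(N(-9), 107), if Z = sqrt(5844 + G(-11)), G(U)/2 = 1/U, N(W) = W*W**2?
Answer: 9414 + sqrt(707102)/11 ≈ 9490.4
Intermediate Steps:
N(W) = W**3
P(k, M) = -30
G(U) = 2/U
Z = sqrt(707102)/11 (Z = sqrt(5844 + 2/(-11)) = sqrt(5844 + 2*(-1/11)) = sqrt(5844 - 2/11) = sqrt(64282/11) = sqrt(707102)/11 ≈ 76.445)
(9444 + Z) + P(N(-9), 107) = (9444 + sqrt(707102)/11) - 30 = 9414 + sqrt(707102)/11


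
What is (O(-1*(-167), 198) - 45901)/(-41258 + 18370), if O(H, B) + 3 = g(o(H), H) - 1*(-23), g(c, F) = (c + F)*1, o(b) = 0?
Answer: 22857/11444 ≈ 1.9973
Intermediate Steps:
g(c, F) = F + c (g(c, F) = (F + c)*1 = F + c)
O(H, B) = 20 + H (O(H, B) = -3 + ((H + 0) - 1*(-23)) = -3 + (H + 23) = -3 + (23 + H) = 20 + H)
(O(-1*(-167), 198) - 45901)/(-41258 + 18370) = ((20 - 1*(-167)) - 45901)/(-41258 + 18370) = ((20 + 167) - 45901)/(-22888) = (187 - 45901)*(-1/22888) = -45714*(-1/22888) = 22857/11444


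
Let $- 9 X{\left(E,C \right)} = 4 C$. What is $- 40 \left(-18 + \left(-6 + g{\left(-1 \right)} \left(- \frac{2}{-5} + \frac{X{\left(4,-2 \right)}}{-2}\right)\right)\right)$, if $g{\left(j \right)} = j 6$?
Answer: $\frac{2848}{3} \approx 949.33$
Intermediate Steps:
$g{\left(j \right)} = 6 j$
$X{\left(E,C \right)} = - \frac{4 C}{9}$
$- 40 \left(-18 + \left(-6 + g{\left(-1 \right)} \left(- \frac{2}{-5} + \frac{X{\left(4,-2 \right)}}{-2}\right)\right)\right) = - 40 \left(-18 - \left(6 - 6 \left(-1\right) \left(- \frac{2}{-5} + \frac{\left(- \frac{4}{9}\right) \left(-2\right)}{-2}\right)\right)\right) = - 40 \left(-18 - \left(6 + 6 \left(\left(-2\right) \left(- \frac{1}{5}\right) + \frac{8}{9} \left(- \frac{1}{2}\right)\right)\right)\right) = - 40 \left(-18 - \left(6 + 6 \left(\frac{2}{5} - \frac{4}{9}\right)\right)\right) = - 40 \left(-18 - \frac{86}{15}\right) = \left(-40\right) \left(- \frac{356}{15}\right) = \frac{2848}{3}$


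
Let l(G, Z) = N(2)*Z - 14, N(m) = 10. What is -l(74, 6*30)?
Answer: -1786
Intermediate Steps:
l(G, Z) = -14 + 10*Z (l(G, Z) = 10*Z - 14 = -14 + 10*Z)
-l(74, 6*30) = -(-14 + 10*(6*30)) = -(-14 + 10*180) = -(-14 + 1800) = -1*1786 = -1786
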